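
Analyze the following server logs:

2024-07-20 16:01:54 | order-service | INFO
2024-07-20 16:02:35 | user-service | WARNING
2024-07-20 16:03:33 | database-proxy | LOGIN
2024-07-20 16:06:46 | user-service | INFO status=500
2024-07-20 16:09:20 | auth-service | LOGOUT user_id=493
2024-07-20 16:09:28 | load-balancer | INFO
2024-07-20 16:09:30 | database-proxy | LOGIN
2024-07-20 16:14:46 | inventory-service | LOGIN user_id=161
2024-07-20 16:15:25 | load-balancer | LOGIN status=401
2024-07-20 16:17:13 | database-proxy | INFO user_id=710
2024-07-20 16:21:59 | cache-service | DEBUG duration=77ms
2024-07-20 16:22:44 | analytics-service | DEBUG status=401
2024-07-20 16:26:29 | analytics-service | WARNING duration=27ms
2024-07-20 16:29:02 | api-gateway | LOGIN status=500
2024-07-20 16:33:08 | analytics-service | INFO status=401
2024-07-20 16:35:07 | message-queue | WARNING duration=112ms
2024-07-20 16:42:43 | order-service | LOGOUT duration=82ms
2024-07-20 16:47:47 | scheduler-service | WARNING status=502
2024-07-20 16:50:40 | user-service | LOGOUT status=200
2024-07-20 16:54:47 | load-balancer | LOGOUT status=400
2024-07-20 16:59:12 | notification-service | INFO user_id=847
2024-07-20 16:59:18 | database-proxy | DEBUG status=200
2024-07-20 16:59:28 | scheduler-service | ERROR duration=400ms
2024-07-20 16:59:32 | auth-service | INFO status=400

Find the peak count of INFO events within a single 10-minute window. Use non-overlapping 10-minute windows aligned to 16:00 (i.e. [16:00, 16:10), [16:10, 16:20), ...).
3

To find the burst window:

1. Divide the log period into non-overlapping 10-minute windows starting at 16:00
2. Count INFO events in each window
3. Find the window with maximum count
4. Maximum events in a window: 3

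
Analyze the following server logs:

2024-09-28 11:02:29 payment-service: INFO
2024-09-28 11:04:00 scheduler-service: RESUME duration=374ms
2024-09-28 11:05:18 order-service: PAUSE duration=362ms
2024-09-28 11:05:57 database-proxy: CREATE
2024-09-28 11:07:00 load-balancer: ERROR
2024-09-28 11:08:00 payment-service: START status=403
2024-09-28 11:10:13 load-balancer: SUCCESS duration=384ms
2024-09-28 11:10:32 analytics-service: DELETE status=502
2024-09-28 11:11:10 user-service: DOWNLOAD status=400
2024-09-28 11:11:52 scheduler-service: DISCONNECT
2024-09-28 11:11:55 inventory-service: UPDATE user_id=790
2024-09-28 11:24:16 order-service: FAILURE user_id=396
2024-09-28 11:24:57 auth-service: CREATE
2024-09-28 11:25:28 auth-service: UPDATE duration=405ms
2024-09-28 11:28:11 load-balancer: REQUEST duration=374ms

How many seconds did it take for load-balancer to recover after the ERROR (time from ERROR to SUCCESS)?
193

To calculate recovery time:

1. Find ERROR event for load-balancer: 2024-09-28 11:07:00
2. Find next SUCCESS event for load-balancer: 2024-09-28 11:10:13
3. Recovery time: 2024-09-28 11:10:13 - 2024-09-28 11:07:00 = 193 seconds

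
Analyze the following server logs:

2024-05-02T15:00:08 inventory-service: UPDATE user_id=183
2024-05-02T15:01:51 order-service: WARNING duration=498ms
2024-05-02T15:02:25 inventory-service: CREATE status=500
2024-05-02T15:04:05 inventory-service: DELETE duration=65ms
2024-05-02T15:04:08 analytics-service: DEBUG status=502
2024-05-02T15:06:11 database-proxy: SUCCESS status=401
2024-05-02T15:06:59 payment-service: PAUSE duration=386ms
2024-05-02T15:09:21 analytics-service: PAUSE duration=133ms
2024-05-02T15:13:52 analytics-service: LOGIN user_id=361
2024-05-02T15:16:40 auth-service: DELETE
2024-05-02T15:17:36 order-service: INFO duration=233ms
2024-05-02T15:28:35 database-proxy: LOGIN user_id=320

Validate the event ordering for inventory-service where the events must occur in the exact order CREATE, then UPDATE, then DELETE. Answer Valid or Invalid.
Invalid

To validate ordering:

1. Required order: CREATE → UPDATE → DELETE
2. Rule: the events must occur in the exact order CREATE, then UPDATE, then DELETE
3. Check actual order of events for inventory-service
4. Result: Invalid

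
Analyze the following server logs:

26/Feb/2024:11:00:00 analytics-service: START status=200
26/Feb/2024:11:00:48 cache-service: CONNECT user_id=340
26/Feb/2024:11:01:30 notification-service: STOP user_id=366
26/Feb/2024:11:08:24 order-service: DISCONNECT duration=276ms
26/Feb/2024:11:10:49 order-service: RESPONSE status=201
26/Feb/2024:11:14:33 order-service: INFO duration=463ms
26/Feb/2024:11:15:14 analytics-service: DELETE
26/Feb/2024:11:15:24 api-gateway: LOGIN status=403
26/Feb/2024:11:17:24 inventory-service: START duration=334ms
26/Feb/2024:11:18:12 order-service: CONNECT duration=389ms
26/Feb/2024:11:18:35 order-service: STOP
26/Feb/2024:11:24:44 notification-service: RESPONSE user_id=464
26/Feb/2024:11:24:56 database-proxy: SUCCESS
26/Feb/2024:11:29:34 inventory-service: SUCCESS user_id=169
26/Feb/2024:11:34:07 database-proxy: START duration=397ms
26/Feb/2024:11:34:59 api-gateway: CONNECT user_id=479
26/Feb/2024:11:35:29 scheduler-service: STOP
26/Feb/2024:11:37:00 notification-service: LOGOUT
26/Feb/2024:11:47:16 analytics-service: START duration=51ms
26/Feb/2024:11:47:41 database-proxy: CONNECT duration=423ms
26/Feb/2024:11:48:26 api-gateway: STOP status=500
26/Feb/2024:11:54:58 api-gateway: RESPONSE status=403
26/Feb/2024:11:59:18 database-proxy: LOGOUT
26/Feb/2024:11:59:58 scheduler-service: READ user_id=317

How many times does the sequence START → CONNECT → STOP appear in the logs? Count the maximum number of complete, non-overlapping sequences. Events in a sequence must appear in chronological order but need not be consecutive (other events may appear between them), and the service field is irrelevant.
4

To count sequences:

1. Look for pattern: START → CONNECT → STOP
2. Greedily scan the log in chronological order, matching each sequence element in turn (ignoring service)
3. Each time the full pattern completes, increment the count and restart matching from the next event
4. Complete non-overlapping sequences found: 4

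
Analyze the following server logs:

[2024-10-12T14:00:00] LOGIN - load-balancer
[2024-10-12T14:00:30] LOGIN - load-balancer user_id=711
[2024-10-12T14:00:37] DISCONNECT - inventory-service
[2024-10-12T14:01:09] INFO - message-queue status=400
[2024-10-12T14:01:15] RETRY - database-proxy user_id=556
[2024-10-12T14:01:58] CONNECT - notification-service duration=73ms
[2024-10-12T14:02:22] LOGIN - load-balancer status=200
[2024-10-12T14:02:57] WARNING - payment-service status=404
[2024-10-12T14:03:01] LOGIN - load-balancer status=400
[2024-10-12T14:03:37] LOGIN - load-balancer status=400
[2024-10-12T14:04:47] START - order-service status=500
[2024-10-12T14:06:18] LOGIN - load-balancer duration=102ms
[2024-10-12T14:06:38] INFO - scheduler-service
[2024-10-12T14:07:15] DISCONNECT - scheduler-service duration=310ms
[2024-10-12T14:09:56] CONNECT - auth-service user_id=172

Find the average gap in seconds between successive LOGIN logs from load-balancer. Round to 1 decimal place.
75.6

To calculate average interval:

1. Find all LOGIN events for load-balancer in order
2. Calculate time gaps between consecutive events
3. Compute mean of gaps: 378 / 5 = 75.6 seconds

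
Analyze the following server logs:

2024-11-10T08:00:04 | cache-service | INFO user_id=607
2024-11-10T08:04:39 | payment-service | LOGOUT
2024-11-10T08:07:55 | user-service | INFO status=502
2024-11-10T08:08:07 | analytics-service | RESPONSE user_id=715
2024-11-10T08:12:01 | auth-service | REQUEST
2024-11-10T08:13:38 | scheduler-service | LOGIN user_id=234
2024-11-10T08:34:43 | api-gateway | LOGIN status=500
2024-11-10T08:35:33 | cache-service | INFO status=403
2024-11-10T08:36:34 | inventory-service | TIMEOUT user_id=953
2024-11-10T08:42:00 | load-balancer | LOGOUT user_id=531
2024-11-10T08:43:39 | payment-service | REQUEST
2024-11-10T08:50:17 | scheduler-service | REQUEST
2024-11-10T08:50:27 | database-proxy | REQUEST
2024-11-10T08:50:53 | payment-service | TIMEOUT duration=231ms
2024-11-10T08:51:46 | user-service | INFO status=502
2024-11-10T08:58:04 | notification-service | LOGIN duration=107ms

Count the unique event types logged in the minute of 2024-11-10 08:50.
2

To count unique event types:

1. Filter events in the minute starting at 2024-11-10 08:50
2. Extract event types from matching entries
3. Count unique types: 2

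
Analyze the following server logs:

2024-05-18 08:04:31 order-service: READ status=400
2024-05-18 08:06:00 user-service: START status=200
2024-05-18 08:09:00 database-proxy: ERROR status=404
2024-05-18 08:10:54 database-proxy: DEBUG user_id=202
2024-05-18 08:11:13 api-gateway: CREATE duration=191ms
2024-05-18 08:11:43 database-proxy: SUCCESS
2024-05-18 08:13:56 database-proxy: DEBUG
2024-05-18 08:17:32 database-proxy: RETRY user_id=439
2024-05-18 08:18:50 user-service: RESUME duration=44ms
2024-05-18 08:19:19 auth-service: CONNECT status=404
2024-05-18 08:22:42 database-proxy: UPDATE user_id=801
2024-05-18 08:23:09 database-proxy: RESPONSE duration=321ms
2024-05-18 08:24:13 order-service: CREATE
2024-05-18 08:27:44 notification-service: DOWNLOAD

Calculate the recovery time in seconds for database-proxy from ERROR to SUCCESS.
163

To calculate recovery time:

1. Find ERROR event for database-proxy: 2024-05-18 08:09:00
2. Find next SUCCESS event for database-proxy: 2024-05-18 08:11:43
3. Recovery time: 2024-05-18 08:11:43 - 2024-05-18 08:09:00 = 163 seconds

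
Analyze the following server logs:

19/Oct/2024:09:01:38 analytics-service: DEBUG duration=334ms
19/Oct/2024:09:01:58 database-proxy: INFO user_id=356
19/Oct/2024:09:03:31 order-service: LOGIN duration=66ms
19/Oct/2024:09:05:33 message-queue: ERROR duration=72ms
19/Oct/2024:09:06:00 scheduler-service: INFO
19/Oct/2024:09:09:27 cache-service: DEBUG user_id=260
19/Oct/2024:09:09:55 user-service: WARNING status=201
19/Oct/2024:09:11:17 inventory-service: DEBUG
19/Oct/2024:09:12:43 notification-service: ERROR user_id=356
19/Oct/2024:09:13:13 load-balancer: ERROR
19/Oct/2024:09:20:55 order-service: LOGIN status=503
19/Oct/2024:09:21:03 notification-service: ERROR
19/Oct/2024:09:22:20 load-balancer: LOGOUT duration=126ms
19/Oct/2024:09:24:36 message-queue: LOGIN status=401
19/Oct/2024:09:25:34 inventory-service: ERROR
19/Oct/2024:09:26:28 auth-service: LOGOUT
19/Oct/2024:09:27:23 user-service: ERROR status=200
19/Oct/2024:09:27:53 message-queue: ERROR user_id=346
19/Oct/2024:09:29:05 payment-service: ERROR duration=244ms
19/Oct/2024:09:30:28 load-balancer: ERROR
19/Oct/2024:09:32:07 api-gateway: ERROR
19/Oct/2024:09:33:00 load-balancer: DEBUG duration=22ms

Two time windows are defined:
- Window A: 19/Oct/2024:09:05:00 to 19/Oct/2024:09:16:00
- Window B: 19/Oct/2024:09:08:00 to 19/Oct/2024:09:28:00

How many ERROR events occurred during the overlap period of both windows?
2

To find overlap events:

1. Window A: 19/Oct/2024:09:05:00 to 19/Oct/2024:09:16:00
2. Window B: 19/Oct/2024:09:08:00 to 19/Oct/2024:09:28:00
3. Overlap period: 19/Oct/2024:09:08:00 to 19/Oct/2024:09:16:00
4. Count ERROR events in overlap: 2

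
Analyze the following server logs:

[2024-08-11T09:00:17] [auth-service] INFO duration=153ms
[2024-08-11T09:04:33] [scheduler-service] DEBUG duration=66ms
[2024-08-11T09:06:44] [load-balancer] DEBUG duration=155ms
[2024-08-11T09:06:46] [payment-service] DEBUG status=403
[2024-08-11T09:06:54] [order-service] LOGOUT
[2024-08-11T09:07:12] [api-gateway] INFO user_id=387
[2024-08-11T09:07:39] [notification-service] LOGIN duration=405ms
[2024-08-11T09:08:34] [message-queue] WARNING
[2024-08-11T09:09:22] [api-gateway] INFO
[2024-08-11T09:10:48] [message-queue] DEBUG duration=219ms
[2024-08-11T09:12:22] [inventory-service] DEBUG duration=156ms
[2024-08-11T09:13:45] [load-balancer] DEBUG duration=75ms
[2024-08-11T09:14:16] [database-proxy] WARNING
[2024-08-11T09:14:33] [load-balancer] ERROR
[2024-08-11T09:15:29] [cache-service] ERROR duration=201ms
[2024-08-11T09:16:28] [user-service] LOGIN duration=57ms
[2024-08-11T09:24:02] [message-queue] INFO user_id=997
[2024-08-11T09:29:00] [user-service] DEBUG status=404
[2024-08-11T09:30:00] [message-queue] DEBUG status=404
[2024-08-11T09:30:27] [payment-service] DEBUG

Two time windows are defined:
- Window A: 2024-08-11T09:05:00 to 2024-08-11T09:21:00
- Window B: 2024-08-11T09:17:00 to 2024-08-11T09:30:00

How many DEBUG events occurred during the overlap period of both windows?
0

To find overlap events:

1. Window A: 2024-08-11T09:05:00 to 2024-08-11T09:21:00
2. Window B: 2024-08-11T09:17:00 to 2024-08-11T09:30:00
3. Overlap period: 2024-08-11T09:17:00 to 2024-08-11T09:21:00
4. Count DEBUG events in overlap: 0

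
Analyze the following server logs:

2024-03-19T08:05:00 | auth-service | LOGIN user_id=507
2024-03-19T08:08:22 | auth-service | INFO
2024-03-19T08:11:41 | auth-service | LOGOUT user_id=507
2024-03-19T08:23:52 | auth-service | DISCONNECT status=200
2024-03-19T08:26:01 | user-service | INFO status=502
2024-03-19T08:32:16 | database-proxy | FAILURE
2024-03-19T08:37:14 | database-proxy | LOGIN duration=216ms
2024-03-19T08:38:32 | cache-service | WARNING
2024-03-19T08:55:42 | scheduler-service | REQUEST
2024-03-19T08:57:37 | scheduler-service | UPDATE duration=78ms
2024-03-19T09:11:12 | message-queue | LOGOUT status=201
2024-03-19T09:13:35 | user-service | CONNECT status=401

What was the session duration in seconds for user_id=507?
401

To calculate session duration:

1. Find LOGIN event for user_id=507: 2024-03-19T08:05:00
2. Find LOGOUT event for user_id=507: 2024-03-19T08:11:41
3. Session duration: 2024-03-19T08:11:41 - 2024-03-19T08:05:00 = 401 seconds (6 minutes)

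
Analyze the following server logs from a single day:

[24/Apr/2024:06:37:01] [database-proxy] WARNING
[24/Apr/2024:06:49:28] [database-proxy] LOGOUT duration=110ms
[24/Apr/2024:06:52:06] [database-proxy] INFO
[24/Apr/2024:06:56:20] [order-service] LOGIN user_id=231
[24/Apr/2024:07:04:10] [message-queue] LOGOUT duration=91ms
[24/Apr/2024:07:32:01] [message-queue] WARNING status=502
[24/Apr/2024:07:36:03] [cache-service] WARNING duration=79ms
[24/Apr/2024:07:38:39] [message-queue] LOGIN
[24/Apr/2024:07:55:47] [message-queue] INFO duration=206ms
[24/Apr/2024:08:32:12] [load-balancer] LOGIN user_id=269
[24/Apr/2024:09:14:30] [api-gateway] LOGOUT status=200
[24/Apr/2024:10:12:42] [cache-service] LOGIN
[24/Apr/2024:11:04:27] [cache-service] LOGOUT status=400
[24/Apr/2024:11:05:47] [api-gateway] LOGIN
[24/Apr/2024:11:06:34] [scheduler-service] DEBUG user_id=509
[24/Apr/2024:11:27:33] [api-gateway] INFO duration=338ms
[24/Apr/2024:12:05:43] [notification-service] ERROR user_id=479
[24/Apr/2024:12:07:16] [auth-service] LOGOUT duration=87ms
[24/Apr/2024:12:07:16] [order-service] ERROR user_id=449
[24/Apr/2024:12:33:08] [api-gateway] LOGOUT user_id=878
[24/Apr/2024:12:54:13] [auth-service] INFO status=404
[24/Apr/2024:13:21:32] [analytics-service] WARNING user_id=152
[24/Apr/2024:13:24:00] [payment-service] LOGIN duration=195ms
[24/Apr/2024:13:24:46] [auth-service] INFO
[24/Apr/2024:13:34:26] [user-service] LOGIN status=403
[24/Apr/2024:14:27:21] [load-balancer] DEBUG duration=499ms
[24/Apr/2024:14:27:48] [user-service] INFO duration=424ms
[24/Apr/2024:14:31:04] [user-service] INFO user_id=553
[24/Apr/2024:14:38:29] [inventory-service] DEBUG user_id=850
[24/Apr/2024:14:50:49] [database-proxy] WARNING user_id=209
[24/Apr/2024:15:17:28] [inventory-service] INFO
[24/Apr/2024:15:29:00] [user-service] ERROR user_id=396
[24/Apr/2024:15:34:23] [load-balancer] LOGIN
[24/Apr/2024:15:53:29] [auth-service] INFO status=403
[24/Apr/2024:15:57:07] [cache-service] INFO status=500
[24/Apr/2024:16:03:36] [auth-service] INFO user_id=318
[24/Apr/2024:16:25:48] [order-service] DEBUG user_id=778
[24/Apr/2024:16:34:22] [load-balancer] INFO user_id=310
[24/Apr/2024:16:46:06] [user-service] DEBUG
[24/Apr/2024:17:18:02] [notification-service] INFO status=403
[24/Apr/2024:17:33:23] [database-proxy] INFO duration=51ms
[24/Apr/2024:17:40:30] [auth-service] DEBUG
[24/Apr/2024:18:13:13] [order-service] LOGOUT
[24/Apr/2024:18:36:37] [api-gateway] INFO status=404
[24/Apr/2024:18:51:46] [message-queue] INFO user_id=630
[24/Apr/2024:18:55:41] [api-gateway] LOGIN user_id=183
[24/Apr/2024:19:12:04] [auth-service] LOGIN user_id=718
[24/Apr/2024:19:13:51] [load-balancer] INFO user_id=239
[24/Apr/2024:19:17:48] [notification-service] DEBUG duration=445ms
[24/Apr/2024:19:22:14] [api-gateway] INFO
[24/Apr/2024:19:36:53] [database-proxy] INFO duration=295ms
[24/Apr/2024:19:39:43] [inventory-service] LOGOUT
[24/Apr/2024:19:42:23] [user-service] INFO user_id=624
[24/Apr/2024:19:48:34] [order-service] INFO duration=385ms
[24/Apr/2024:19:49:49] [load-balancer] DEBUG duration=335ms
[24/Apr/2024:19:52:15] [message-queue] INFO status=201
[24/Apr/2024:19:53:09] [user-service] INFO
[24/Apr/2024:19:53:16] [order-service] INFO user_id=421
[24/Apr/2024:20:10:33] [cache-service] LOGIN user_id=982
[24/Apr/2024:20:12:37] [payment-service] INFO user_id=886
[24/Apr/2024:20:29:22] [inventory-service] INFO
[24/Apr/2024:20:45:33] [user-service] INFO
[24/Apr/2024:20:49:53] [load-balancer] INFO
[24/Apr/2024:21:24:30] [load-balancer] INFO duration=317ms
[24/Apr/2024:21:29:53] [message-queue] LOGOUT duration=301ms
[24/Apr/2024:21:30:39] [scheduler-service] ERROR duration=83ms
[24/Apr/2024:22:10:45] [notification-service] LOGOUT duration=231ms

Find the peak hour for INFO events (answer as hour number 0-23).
19

To find the peak hour:

1. Group all INFO events by hour
2. Count events in each hour
3. Find hour with maximum count
4. Peak hour: 19 (with 8 events)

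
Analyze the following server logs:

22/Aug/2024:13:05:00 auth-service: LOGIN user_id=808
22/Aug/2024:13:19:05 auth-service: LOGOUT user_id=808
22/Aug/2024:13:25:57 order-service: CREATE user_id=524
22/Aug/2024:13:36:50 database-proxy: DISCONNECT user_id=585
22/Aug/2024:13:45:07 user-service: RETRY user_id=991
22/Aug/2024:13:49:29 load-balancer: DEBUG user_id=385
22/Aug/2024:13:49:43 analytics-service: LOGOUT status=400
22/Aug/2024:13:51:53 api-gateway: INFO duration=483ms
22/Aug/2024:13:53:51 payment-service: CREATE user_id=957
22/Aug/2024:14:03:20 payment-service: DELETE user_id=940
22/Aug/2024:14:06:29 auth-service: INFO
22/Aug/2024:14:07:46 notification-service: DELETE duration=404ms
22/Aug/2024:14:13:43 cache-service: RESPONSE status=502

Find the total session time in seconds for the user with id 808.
845

To calculate session duration:

1. Find LOGIN event for user_id=808: 22/Aug/2024:13:05:00
2. Find LOGOUT event for user_id=808: 22/Aug/2024:13:19:05
3. Session duration: 22/Aug/2024:13:19:05 - 22/Aug/2024:13:05:00 = 845 seconds (14 minutes)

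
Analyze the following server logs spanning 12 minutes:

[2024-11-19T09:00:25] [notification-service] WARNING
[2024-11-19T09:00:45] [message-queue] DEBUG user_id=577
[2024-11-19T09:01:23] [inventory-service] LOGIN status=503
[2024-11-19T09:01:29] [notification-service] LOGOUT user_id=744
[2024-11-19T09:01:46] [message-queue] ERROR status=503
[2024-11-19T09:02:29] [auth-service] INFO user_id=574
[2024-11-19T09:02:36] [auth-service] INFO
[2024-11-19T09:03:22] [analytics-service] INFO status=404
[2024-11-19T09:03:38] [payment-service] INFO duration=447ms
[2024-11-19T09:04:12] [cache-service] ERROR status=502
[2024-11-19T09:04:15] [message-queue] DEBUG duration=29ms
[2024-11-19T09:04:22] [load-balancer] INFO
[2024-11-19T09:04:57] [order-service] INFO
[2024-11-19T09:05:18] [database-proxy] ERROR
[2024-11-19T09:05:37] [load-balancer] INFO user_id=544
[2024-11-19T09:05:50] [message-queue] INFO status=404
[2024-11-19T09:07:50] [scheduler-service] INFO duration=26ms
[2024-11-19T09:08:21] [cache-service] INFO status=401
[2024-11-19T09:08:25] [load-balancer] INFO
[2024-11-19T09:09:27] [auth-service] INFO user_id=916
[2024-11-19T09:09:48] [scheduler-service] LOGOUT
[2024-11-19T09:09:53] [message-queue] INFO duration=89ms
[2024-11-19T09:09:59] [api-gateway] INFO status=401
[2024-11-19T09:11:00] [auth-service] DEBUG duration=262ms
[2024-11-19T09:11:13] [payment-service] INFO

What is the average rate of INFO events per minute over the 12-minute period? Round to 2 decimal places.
1.25

To calculate the rate:

1. Count total INFO events: 15
2. Total time period: 12 minutes
3. Rate = 15 / 12 = 1.25 events per minute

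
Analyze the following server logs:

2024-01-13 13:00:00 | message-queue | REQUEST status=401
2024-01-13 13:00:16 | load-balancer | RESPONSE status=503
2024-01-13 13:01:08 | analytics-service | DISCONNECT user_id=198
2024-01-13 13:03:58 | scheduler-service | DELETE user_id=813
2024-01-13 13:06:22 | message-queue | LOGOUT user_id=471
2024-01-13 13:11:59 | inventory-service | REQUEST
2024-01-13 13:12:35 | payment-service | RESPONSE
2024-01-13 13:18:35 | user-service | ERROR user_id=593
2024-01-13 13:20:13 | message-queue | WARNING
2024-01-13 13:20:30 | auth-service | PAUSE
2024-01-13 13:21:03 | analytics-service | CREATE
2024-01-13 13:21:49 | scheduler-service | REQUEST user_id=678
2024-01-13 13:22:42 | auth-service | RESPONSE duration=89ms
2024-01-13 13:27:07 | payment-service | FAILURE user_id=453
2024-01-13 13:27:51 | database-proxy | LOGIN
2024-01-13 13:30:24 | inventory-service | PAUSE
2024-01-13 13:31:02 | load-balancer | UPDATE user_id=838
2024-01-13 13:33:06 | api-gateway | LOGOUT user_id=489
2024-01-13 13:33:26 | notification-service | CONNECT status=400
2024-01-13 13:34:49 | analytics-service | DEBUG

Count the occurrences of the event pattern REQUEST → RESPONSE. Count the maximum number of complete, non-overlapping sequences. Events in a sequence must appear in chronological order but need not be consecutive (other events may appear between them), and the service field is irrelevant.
3

To count sequences:

1. Look for pattern: REQUEST → RESPONSE
2. Greedily scan the log in chronological order, matching each sequence element in turn (ignoring service)
3. Each time the full pattern completes, increment the count and restart matching from the next event
4. Complete non-overlapping sequences found: 3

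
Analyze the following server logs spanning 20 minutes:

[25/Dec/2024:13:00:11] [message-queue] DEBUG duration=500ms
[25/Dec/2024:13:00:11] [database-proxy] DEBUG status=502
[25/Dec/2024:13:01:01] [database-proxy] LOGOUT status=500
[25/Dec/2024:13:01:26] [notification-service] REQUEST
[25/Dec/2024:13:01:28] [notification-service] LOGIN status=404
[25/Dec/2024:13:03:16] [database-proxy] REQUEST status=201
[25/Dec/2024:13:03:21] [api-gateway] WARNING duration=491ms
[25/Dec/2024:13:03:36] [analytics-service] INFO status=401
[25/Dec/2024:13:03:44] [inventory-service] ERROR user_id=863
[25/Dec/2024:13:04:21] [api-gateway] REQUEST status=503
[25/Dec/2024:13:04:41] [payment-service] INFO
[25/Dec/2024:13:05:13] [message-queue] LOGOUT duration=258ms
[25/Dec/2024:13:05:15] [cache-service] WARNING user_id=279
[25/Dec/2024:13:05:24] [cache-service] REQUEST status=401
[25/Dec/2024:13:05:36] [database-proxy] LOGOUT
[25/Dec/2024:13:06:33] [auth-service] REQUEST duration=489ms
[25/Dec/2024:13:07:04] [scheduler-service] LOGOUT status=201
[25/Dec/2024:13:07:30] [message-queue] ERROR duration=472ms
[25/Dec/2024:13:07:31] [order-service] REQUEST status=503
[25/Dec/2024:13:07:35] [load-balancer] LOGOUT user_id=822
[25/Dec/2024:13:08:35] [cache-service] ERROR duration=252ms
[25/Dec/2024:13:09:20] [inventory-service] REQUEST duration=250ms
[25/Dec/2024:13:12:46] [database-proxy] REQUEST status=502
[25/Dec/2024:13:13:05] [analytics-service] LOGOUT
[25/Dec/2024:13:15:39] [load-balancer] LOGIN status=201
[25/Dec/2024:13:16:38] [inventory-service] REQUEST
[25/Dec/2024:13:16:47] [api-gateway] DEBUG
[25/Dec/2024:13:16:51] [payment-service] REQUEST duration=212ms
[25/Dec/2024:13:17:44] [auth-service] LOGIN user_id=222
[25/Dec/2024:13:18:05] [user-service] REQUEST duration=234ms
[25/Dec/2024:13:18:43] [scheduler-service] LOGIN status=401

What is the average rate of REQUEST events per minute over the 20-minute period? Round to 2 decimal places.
0.55

To calculate the rate:

1. Count total REQUEST events: 11
2. Total time period: 20 minutes
3. Rate = 11 / 20 = 0.55 events per minute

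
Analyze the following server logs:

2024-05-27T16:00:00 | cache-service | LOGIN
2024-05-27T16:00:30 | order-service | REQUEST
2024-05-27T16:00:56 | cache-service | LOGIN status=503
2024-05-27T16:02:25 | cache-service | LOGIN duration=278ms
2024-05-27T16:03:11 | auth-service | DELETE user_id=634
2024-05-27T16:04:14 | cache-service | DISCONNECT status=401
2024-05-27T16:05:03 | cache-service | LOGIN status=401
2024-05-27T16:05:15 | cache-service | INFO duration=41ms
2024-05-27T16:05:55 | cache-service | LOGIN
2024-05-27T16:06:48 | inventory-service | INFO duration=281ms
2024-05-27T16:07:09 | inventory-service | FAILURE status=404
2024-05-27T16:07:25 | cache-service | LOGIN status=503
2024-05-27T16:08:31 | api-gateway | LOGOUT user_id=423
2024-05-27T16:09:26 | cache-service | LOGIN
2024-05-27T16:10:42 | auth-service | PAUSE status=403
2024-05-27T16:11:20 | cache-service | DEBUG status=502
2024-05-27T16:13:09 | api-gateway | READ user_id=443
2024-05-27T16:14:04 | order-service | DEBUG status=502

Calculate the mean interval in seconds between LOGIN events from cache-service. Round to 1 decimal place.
94.3

To calculate average interval:

1. Find all LOGIN events for cache-service in order
2. Calculate time gaps between consecutive events
3. Compute mean of gaps: 566 / 6 = 94.3 seconds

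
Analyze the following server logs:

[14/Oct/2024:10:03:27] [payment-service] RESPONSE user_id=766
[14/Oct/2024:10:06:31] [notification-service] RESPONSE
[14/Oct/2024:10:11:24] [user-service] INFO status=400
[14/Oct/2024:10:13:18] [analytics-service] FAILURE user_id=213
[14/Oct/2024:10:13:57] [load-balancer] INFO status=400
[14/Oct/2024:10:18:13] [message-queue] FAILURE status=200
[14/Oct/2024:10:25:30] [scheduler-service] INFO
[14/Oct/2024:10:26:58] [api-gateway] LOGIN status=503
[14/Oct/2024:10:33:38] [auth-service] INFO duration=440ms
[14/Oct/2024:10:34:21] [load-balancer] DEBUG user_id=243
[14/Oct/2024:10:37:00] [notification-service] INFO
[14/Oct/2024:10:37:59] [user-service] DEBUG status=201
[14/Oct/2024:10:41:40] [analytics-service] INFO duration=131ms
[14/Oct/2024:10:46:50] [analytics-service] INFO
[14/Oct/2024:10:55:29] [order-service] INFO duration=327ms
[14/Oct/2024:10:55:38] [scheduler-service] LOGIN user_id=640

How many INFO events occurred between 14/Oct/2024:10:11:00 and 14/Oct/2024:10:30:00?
3

To count events in the time window:

1. Window boundaries: 14/Oct/2024:10:11:00 to 14/Oct/2024:10:30:00
2. Filter for INFO events within this window
3. Count matching events: 3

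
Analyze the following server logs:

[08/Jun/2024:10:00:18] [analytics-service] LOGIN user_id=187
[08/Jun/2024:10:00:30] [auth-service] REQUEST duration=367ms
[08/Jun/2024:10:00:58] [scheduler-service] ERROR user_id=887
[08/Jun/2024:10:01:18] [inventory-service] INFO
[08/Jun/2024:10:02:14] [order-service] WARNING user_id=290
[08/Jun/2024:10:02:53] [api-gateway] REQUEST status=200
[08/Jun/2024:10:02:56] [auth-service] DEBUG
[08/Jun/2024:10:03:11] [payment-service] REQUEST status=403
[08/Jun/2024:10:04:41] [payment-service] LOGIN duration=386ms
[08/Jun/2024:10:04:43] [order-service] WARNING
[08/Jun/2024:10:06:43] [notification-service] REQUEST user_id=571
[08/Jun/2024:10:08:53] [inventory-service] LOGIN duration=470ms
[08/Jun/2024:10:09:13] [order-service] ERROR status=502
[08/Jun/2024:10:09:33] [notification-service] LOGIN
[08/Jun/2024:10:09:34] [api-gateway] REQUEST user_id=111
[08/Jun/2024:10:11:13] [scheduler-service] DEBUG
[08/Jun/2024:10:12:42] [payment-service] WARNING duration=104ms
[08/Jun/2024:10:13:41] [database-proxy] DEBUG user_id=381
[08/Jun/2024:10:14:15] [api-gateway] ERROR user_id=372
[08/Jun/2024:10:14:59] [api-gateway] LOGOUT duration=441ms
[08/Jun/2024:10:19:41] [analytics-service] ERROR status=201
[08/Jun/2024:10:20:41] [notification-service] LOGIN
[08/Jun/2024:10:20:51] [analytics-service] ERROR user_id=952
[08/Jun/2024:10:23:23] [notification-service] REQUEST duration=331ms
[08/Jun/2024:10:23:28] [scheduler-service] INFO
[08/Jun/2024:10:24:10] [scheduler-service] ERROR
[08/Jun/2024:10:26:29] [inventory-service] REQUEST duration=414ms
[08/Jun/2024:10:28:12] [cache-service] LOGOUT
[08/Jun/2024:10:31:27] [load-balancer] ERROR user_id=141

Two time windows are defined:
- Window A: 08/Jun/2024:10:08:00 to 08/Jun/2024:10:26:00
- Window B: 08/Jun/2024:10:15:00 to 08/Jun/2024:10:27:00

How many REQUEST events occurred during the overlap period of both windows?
1

To find overlap events:

1. Window A: 08/Jun/2024:10:08:00 to 08/Jun/2024:10:26:00
2. Window B: 08/Jun/2024:10:15:00 to 08/Jun/2024:10:27:00
3. Overlap period: 08/Jun/2024:10:15:00 to 08/Jun/2024:10:26:00
4. Count REQUEST events in overlap: 1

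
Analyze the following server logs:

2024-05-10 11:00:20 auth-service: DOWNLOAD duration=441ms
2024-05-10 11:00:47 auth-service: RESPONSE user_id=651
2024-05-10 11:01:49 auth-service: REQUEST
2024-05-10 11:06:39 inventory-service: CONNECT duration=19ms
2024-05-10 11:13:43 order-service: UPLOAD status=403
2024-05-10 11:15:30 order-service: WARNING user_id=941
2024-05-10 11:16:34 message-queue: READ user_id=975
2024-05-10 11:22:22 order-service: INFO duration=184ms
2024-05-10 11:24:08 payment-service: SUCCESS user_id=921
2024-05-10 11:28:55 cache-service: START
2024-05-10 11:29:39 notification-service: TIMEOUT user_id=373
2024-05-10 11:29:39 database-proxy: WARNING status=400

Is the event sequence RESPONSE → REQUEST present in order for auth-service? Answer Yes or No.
Yes

To verify sequence order:

1. Find all events in sequence RESPONSE → REQUEST for auth-service
2. Extract their timestamps
3. Check if timestamps are in ascending order
4. Result: Yes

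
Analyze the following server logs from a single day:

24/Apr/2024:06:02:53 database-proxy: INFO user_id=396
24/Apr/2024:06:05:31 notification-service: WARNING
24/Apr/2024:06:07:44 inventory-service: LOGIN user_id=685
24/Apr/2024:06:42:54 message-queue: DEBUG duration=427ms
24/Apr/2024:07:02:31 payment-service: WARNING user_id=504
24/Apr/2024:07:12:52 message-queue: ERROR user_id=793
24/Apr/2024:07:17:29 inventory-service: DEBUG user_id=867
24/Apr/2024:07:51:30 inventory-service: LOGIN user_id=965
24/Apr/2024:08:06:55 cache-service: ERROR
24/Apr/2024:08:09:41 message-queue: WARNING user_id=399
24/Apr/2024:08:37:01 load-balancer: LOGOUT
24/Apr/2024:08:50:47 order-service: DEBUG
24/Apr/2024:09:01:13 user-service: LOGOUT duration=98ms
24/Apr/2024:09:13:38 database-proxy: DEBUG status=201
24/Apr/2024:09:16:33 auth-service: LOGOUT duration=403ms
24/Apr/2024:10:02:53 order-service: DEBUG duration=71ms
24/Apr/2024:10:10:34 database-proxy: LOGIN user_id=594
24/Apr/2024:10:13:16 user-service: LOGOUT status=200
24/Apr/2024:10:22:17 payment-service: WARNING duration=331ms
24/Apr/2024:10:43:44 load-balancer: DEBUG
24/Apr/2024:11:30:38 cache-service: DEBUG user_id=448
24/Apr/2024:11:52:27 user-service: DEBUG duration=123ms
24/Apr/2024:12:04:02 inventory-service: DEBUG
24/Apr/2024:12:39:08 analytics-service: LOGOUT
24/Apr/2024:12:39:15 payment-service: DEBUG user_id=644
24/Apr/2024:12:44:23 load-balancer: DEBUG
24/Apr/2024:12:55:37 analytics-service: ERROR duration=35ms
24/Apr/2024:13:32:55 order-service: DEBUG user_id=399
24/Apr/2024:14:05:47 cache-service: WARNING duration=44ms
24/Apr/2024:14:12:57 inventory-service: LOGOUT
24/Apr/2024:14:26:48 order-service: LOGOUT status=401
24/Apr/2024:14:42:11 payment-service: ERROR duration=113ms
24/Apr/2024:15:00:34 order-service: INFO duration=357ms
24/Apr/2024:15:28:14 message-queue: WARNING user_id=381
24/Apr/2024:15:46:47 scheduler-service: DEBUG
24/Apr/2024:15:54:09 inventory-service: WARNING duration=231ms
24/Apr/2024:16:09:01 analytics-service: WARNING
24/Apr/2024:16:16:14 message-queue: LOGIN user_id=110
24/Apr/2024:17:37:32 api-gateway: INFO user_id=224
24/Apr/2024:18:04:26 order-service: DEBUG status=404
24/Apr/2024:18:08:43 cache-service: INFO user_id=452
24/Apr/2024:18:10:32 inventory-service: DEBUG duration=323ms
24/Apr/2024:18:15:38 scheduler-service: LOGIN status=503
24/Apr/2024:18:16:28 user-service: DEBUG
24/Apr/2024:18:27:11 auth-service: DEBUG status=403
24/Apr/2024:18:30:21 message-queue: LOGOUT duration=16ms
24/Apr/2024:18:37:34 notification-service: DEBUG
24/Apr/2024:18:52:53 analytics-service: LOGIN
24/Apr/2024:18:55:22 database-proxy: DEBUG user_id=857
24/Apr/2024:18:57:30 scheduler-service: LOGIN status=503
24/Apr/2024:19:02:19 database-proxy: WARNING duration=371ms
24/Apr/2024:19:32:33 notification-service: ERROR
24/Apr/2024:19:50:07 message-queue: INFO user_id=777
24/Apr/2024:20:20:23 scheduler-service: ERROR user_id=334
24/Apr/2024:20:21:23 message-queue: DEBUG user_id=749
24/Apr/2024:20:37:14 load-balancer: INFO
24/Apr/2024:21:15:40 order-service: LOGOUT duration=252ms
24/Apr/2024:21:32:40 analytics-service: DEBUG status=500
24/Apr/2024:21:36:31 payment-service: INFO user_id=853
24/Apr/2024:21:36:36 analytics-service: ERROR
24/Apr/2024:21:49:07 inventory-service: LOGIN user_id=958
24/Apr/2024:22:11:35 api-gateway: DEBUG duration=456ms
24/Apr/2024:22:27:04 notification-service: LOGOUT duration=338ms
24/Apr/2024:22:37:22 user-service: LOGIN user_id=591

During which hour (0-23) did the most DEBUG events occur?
18

To find the peak hour:

1. Group all DEBUG events by hour
2. Count events in each hour
3. Find hour with maximum count
4. Peak hour: 18 (with 6 events)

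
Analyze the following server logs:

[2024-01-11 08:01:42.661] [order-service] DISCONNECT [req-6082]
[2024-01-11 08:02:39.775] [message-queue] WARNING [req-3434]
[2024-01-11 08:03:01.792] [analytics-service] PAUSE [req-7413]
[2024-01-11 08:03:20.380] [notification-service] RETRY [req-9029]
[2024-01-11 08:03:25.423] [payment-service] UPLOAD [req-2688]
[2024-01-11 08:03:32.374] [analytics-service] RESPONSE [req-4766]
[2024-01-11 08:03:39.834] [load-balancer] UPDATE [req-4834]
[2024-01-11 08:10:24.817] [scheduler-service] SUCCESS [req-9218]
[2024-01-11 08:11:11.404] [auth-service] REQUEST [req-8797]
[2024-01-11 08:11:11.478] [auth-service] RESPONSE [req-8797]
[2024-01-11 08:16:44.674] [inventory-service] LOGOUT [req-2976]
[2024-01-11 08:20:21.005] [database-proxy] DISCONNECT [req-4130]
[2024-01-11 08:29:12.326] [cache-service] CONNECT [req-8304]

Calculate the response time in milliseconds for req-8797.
74

To calculate latency:

1. Find REQUEST with id req-8797: 2024-01-11 08:11:11.404
2. Find RESPONSE with id req-8797: 2024-01-11 08:11:11.478
3. Latency: 2024-01-11 08:11:11.478 - 2024-01-11 08:11:11.404 = 74ms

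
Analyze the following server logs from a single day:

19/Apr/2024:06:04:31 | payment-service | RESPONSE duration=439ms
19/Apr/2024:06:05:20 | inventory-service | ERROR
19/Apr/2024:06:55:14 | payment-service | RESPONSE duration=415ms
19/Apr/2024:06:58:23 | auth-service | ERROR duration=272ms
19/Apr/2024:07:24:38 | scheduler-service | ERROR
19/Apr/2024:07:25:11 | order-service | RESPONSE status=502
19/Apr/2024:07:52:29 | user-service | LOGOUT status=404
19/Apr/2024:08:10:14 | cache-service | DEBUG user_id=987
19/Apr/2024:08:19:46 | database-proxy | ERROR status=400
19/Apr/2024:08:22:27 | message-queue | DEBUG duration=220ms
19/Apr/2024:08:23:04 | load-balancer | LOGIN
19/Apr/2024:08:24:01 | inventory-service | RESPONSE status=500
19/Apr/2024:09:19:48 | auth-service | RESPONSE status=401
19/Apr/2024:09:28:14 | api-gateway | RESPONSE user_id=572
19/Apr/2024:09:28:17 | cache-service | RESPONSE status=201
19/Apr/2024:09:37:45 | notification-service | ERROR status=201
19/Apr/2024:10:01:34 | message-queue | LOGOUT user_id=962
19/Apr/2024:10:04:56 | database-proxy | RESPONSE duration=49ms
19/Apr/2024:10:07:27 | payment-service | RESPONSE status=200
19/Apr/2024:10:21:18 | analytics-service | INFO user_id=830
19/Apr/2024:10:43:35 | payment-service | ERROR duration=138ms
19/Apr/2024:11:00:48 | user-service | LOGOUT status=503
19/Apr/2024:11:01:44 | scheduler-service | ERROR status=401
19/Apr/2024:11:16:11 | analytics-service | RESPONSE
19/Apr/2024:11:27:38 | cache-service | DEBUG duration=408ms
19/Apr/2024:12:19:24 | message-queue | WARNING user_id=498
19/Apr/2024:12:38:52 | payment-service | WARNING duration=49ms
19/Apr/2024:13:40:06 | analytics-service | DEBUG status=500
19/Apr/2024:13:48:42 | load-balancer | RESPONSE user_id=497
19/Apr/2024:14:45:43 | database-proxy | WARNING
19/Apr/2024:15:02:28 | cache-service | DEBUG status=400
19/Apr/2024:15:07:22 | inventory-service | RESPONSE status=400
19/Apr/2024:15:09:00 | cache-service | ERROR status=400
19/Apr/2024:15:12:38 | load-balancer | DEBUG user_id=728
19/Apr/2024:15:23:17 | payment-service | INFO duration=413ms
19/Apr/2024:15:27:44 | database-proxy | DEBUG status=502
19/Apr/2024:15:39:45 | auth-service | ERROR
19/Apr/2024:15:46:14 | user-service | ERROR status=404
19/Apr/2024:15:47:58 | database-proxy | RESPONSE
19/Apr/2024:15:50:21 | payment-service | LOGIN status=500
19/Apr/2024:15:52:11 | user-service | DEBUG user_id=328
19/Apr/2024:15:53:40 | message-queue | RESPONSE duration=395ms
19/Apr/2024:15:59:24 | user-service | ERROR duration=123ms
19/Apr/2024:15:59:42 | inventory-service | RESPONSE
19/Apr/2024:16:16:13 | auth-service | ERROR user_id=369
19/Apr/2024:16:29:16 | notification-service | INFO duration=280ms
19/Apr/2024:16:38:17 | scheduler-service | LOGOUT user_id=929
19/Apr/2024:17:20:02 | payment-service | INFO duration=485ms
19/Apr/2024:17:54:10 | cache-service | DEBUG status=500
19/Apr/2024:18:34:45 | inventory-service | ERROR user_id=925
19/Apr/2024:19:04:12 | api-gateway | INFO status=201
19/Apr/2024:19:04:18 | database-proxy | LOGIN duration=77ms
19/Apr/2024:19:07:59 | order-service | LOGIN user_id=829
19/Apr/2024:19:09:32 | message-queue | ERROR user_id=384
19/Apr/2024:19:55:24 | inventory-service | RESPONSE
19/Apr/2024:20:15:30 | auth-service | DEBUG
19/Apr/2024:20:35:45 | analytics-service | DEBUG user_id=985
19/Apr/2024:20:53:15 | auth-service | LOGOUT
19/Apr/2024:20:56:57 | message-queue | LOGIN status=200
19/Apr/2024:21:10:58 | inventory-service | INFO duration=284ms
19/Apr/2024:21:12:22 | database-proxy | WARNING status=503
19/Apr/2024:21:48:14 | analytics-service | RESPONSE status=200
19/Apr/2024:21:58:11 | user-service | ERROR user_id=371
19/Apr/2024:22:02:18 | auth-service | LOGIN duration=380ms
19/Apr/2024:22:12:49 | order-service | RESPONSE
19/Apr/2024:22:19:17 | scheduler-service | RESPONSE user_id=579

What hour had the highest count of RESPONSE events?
15

To find the peak hour:

1. Group all RESPONSE events by hour
2. Count events in each hour
3. Find hour with maximum count
4. Peak hour: 15 (with 4 events)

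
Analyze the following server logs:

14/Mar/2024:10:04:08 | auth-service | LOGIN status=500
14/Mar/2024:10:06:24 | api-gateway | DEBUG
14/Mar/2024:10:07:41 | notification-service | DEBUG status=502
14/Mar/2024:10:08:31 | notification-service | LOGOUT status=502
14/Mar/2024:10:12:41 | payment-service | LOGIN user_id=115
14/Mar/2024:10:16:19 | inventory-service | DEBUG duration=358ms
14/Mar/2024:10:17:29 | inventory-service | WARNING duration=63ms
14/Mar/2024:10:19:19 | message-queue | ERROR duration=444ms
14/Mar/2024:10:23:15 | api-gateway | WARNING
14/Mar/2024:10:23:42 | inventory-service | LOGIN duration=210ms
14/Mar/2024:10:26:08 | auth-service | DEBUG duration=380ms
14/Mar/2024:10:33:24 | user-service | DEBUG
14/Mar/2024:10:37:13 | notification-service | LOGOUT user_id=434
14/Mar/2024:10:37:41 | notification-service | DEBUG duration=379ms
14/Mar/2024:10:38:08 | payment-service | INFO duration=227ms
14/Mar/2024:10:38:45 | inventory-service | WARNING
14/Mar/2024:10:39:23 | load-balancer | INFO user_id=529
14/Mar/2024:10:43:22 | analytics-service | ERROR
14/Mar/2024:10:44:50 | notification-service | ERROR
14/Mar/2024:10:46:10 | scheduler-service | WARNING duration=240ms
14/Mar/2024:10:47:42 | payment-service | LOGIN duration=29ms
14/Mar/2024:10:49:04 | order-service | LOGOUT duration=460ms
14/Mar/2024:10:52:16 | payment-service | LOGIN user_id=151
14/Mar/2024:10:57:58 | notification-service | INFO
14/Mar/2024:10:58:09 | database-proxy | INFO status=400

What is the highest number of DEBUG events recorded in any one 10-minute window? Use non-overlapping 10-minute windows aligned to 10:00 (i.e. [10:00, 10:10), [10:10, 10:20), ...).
2

To find the burst window:

1. Divide the log period into non-overlapping 10-minute windows starting at 10:00
2. Count DEBUG events in each window
3. Find the window with maximum count
4. Maximum events in a window: 2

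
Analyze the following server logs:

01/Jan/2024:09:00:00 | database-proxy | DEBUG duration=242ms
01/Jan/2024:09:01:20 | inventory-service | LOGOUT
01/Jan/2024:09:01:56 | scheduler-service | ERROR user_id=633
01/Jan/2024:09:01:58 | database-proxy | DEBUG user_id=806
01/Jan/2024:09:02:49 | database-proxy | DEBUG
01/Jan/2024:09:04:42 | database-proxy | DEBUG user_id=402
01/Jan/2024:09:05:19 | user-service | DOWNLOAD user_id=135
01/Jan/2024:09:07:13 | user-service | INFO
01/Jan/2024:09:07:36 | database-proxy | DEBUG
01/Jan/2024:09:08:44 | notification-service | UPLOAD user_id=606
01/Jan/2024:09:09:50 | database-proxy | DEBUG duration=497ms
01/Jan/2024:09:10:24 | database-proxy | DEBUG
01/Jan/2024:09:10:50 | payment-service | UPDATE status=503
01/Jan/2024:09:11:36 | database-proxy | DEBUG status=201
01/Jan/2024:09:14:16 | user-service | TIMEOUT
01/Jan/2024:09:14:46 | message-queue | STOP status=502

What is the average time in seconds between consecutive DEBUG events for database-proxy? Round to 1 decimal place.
99.4

To calculate average interval:

1. Find all DEBUG events for database-proxy in order
2. Calculate time gaps between consecutive events
3. Compute mean of gaps: 696 / 7 = 99.4 seconds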